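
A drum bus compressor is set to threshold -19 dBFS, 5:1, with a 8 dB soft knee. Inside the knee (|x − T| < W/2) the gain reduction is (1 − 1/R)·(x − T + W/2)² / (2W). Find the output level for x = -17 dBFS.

-18.8 dBFS

x − T + W/2 = -17 − (-19) + 4 = 6.
GR = (1 − 1/5) × 6² / 16 = 0.8 × 36 / 16 = 1.8 dB.
Output = -17 − 1.8 = -18.8 dBFS.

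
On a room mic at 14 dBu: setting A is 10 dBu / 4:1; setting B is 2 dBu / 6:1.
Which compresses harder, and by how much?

B, by 7 dB

A: GR = 4 − 4/4 = 3 dB.
B: GR = 12 − 12/6 = 10 dB.
Difference: 7 dB in favour of B.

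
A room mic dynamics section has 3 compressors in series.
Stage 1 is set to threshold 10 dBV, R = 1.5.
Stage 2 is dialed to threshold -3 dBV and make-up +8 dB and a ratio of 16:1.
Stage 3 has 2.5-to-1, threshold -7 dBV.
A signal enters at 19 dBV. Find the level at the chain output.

-1.725 dBV

Stage 1: overshoot 9 dB → 9/1.5 = 6 dB → 16 dBV.
Stage 2: 16 dBV is 19 dB over -3 dBV; at 16:1 that becomes 1.1875 dB over, giving -1.8125 dBV; +8 dB make-up → 6.1875 dBV.
Stage 3: 6.1875 dBV is 13.1875 dB over -7 dBV; at 2.5:1 that becomes 5.275 dB over, giving -1.725 dBV.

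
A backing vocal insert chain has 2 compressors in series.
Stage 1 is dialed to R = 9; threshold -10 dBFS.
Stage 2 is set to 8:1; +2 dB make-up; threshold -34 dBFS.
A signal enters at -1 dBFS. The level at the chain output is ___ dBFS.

-28.875 dBFS

Stage 1: -1 dBFS is 9 dB over -10 dBFS; at 9:1 that becomes 1 dB over, giving -9 dBFS.
Stage 2: -9 dBFS is 25 dB over -34 dBFS; at 8:1 that becomes 3.125 dB over, giving -30.875 dBFS; +2 dB make-up → -28.875 dBFS.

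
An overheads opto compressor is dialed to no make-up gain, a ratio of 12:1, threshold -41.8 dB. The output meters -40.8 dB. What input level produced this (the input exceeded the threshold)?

The compressed level sits -40.8 − (-41.8) = 1 dB over threshold.
Input overshoot = R × output overshoot = 12 dB → input = -41.8 + 12 = -29.8 dB.

-29.8 dB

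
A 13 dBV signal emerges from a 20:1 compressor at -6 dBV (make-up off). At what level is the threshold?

-7 dBV

Gain reduction = 13 − (-6) = 19 dB; output overshoot = GR / (R − 1) = 19 / 19 = 1 dB.
Threshold = output − output overshoot = -6 − 1 = -7 dBV.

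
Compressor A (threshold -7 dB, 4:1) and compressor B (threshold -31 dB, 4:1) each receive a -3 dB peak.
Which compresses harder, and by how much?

A: 4 dB over, compressed to 1 dB over, so 3 dB of GR.
B: 28 dB over, compressed to 7 dB over, so 21 dB of GR.
Difference: 18 dB in favour of B.

B, by 18 dB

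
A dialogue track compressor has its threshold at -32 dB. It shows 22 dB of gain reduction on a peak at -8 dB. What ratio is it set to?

12:1

Input overshoot = -8 − (-32) = 24 dB.
Output overshoot = 24 − 22 = 2 dB.
Ratio = input overshoot / output overshoot = 24 / 2 = 12.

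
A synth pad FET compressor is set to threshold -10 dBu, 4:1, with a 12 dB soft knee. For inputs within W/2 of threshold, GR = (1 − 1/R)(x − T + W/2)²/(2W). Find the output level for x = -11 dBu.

-11.78125 dBu

x − T + W/2 = -11 − (-10) + 6 = 5.
GR = (1 − 1/4) × 5² / 24 = 0.75 × 25 / 24 = 0.78125 dB.
Output = -11 − 0.78125 = -11.78125 dBu.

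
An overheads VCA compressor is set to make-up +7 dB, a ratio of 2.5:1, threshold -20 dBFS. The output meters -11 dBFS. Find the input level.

Remove make-up: -11 − 7 = -18 dBFS.
That's 2 dB above the -20 dBFS threshold.
Input overshoot = R × output overshoot = 5 dB → input = -20 + 5 = -15 dBFS.

-15 dBFS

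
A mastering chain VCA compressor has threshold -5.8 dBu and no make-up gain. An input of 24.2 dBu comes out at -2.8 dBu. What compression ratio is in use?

Input overshoot = 24.2 − (-5.8) = 30 dB; output overshoot = -2.8 − (-5.8) = 3 dB.
Ratio = 30 / 3 = 10.

10:1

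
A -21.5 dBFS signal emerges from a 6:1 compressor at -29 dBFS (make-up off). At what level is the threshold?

-30.5 dBFS

Input is 9 dB above T (since output overshoot × R = input overshoot: (-29 − T)·6 = -21.5 − T gives T = -30.5 dBFS).
Check: -30.5 + (-21.5 − (-30.5))/6 = -30.5 + 1.5 = -29 dBFS. ✓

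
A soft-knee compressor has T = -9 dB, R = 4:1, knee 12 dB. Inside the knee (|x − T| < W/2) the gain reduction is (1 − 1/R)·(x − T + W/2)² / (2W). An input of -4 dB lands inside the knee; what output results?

-7.78125 dB

x − T + W/2 = -4 − (-9) + 6 = 11.
GR = (1 − 1/4) × 11² / 24 = 0.75 × 121 / 24 = 3.78125 dB.
Output = -4 − 3.78125 = -7.78125 dB.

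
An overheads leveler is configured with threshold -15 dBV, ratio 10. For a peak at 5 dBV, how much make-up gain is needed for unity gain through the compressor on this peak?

18 dB

The peak compresses to -15 + 20/10 = -13 dBV.
To reach 5 dBV requires 5 − (-13) = 18 dB of make-up.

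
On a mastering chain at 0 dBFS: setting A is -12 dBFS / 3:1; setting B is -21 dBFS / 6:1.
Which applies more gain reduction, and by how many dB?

A: GR = 12 − 12/3 = 8 dB.
B: GR = 21 − 21/6 = 17.5 dB.
Difference: 9.5 dB in favour of B.

B, by 9.5 dB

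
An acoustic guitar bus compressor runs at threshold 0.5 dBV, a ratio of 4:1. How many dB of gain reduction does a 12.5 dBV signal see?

9 dB

Overshoot = 12.5 − 0.5 = 12 dB.
At 4:1, output sits 12/4 = 3 dB above threshold.
So the signal is attenuated by 12 − 3 = 9 dB.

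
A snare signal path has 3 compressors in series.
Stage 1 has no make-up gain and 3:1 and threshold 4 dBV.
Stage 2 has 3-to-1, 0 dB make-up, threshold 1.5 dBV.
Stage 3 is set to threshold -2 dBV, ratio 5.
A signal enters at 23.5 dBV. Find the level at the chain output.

Stage 1: 23.5 dBV is 19.5 dB over 4 dBV; at 3:1 that becomes 6.5 dB over, giving 10.5 dBV.
Stage 2: 9 dB above 1.5 dBV, reduced 3:1 to 3 dB above → 4.5 dBV.
Stage 3: 4.5 dBV is 6.5 dB over -2 dBV; at 5:1 that becomes 1.3 dB over, giving -0.7 dBV.

-0.7 dBV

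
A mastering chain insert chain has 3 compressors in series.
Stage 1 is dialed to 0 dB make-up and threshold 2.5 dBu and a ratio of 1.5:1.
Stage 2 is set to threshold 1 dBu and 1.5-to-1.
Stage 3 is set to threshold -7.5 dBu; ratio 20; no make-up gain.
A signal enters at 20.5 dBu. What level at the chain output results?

-6.625 dBu

Stage 1: overshoot 18 dB → 18/1.5 = 12 dB → 14.5 dBu.
Stage 2: 14.5 dBu is 13.5 dB over 1 dBu; at 1.5:1 that becomes 9 dB over, giving 10 dBu.
Stage 3: 17.5 dB above -7.5 dBu, reduced 20:1 to 0.875 dB above → -6.625 dBu.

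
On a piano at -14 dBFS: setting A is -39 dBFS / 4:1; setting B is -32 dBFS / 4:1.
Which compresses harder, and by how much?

A, by 5.25 dB

A: overshoot 25 dB → output overshoot 6.25 dB → GR 18.75 dB.
B: overshoot 18 dB → output overshoot 4.5 dB → GR 13.5 dB.
A applies 5.25 dB more gain reduction.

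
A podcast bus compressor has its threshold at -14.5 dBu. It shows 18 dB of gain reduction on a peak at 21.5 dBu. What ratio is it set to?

2:1

Input overshoot = 21.5 − (-14.5) = 36 dB.
Output overshoot = 36 − 18 = 18 dB.
Ratio = input overshoot / output overshoot = 36 / 18 = 2.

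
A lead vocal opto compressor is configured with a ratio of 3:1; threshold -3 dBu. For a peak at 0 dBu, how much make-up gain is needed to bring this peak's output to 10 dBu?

12 dB

Overshoot 3 dB → 3/3 = 1 dB after compression, so the compressed level is -3 + 1 = -2 dBu.
Make-up = target − compressed = 10 − (-2) = 12 dB.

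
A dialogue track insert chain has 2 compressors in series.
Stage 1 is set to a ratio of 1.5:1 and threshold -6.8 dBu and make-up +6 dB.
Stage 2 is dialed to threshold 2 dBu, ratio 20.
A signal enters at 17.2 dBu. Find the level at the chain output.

Stage 1: overshoot 24 dB → 24/1.5 = 16 dB → 9.2 dBu; +6 dB make-up → 15.2 dBu.
Stage 2: 13.2 dB above 2 dBu, reduced 20:1 to 0.66 dB above → 2.66 dBu.

2.66 dBu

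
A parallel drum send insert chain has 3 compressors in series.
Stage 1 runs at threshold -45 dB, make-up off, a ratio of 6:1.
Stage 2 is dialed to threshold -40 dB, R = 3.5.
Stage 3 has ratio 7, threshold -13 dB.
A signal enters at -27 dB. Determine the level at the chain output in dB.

Stage 1: overshoot 18 dB → 18/6 = 3 dB → -42 dB.
Stage 2: -42 dB is at or below the -40 dB threshold — no compression; output -42 dB.
Stage 3: -42 dB is at or below the -13 dB threshold — no compression; output -42 dB.

-42 dB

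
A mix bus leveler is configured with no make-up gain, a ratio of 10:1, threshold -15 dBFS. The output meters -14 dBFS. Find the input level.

Post-compression overshoot = -14 − (-15) = 1 dB.
Before 10:1 compression the overshoot was 1 × 10 = 10 dB, so input = -15 + 10 = -5 dBFS.

-5 dBFS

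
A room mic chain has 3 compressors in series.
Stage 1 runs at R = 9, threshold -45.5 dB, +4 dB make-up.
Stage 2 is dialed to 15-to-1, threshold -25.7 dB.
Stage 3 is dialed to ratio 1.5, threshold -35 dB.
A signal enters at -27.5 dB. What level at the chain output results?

-39.5 dB

Stage 1: overshoot 18 dB → 18/9 = 2 dB → -43.5 dB; +4 dB make-up → -39.5 dB.
Stage 2: -39.5 dB ≤ -25.7 dB, so stage 2 doesn't engage; output -39.5 dB.
Stage 3: -39.5 dB is at or below the -35 dB threshold — no compression; output -39.5 dB.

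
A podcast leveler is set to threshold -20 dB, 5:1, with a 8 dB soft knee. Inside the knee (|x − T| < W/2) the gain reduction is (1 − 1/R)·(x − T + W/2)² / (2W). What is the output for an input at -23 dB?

x − T + W/2 = -23 − (-20) + 4 = 1.
GR = (1 − 1/5) × 1² / 16 = 0.8 × 1 / 16 = 0.05 dB.
Output = -23 − 0.05 = -23.05 dB.

-23.05 dB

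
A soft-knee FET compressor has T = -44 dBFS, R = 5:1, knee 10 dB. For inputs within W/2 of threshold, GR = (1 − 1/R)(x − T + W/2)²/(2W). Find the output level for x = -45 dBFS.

x − T + W/2 = -45 − (-44) + 5 = 4.
GR = (1 − 1/5) × 4² / 20 = 0.8 × 16 / 20 = 0.64 dB.
Output = -45 − 0.64 = -45.64 dBFS.

-45.64 dBFS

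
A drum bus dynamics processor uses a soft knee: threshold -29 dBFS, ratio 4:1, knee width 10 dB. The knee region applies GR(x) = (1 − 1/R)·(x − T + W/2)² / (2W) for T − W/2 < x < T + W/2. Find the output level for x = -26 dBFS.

x − T + W/2 = -26 − (-29) + 5 = 8.
GR = (1 − 1/4) × 8² / 20 = 0.75 × 64 / 20 = 2.4 dB.
Output = -26 − 2.4 = -28.4 dBFS.

-28.4 dBFS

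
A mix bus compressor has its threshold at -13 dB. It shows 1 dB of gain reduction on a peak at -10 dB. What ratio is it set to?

Input overshoot = -10 − (-13) = 3 dB.
Output overshoot = 3 − 1 = 2 dB.
Ratio = input overshoot / output overshoot = 3 / 2 = 1.5.

1.5:1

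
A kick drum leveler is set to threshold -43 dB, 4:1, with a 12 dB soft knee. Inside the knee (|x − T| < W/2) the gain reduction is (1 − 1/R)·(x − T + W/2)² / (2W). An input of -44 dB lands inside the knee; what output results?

-44.78125 dB

x − T + W/2 = -44 − (-43) + 6 = 5.
GR = (1 − 1/4) × 5² / 24 = 0.75 × 25 / 24 = 0.78125 dB.
Output = -44 − 0.78125 = -44.78125 dB.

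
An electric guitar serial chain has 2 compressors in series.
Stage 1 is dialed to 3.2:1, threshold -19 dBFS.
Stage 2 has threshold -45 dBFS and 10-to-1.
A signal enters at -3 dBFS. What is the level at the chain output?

-41.9 dBFS

Stage 1: 16 dB above -19 dBFS, reduced 3.2:1 to 5 dB above → -14 dBFS.
Stage 2: 31 dB above -45 dBFS, reduced 10:1 to 3.1 dB above → -41.9 dBFS.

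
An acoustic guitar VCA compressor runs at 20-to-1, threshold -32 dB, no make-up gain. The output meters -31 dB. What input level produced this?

The compressed level sits -31 − (-32) = 1 dB over threshold.
Input overshoot = R × output overshoot = 20 dB → input = -32 + 20 = -12 dB.

-12 dB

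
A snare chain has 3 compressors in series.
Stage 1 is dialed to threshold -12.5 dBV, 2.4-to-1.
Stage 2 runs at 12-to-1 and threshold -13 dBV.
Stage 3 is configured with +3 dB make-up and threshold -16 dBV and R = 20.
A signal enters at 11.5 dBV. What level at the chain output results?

Stage 1: 24 dB above -12.5 dBV, reduced 2.4:1 to 10 dB above → -2.5 dBV.
Stage 2: -2.5 dBV is 10.5 dB over -13 dBV; at 12:1 that becomes 0.875 dB over, giving -12.125 dBV.
Stage 3: -12.125 dBV is 3.875 dB over -16 dBV; at 20:1 that becomes 0.19375 dB over, giving -15.80625 dBV; +3 dB make-up → -12.80625 dBV.

-12.80625 dBV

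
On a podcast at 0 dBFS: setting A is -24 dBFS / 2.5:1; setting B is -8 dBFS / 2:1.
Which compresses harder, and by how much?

A, by 10.4 dB

A: overshoot 24 dB → output overshoot 9.6 dB → GR 14.4 dB.
B: overshoot 8 dB → output overshoot 4 dB → GR 4 dB.
Difference: 10.4 dB in favour of A.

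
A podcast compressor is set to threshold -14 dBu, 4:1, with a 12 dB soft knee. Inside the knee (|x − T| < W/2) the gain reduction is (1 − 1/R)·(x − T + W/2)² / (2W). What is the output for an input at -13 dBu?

x − T + W/2 = -13 − (-14) + 6 = 7.
GR = (1 − 1/4) × 7² / 24 = 0.75 × 49 / 24 = 1.53125 dB.
Output = -13 − 1.53125 = -14.53125 dBu.

-14.53125 dBu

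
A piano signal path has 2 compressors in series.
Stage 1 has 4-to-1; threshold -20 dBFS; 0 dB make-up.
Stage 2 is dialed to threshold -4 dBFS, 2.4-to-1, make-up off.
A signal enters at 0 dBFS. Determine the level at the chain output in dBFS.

-15 dBFS

Stage 1: 0 dBFS is 20 dB over -20 dBFS; at 4:1 that becomes 5 dB over, giving -15 dBFS.
Stage 2: -15 dBFS ≤ -4 dBFS, so stage 2 doesn't engage; output -15 dBFS.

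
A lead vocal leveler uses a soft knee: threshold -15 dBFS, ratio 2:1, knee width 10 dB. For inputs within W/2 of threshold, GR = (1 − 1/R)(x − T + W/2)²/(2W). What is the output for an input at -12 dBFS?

x − T + W/2 = -12 − (-15) + 5 = 8.
GR = (1 − 1/2) × 8² / 20 = 0.5 × 64 / 20 = 1.6 dB.
Output = -12 − 1.6 = -13.6 dBFS.

-13.6 dBFS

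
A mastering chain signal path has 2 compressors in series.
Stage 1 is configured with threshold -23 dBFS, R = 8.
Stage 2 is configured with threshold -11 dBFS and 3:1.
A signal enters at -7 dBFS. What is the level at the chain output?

Stage 1: 16 dB above -23 dBFS, reduced 8:1 to 2 dB above → -21 dBFS.
Stage 2: below threshold (-21 ≤ -11); passes unchanged; output -21 dBFS.

-21 dBFS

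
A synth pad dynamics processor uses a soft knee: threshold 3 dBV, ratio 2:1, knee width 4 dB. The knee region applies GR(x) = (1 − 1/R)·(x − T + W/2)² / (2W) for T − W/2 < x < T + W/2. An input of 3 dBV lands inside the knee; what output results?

2.75 dBV

x − T + W/2 = 3 − 3 + 2 = 2.
GR = (1 − 1/2) × 2² / 8 = 0.5 × 4 / 8 = 0.25 dB.
Output = 3 − 0.25 = 2.75 dBV.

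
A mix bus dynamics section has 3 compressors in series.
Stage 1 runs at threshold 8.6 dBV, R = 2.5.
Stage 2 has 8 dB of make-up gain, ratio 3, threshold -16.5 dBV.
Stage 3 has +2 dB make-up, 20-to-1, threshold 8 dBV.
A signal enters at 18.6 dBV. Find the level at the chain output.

3.2 dBV

Stage 1: 18.6 dBV is 10 dB over 8.6 dBV; at 2.5:1 that becomes 4 dB over, giving 12.6 dBV.
Stage 2: 29.1 dB above -16.5 dBV, reduced 3:1 to 9.7 dB above → -6.8 dBV; +8 dB make-up → 1.2 dBV.
Stage 3: 1.2 dBV is at or below the 8 dBV threshold — no compression; make-up brings it to 3.2 dBV.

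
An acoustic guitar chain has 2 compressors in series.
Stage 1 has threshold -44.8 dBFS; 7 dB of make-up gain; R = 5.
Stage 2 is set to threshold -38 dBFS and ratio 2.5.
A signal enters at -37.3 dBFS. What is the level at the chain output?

-37.32 dBFS

Stage 1: overshoot 7.5 dB → 7.5/5 = 1.5 dB → -43.3 dBFS; +7 dB make-up → -36.3 dBFS.
Stage 2: -36.3 dBFS is 1.7 dB over -38 dBFS; at 2.5:1 that becomes 0.68 dB over, giving -37.32 dBFS.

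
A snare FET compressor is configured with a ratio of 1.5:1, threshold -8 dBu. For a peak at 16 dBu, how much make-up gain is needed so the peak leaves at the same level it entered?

Overshoot 24 dB → 24/1.5 = 16 dB after compression, so the compressed level is -8 + 16 = 8 dBu.
Make-up = target − compressed = 16 − 8 = 8 dB.

8 dB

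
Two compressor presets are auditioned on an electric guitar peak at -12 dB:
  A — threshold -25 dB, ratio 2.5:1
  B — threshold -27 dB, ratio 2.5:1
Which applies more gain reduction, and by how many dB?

A: overshoot 13 dB → output overshoot 5.2 dB → GR 7.8 dB.
B: overshoot 15 dB → output overshoot 6 dB → GR 9 dB.
Difference: 1.2 dB in favour of B.

B, by 1.2 dB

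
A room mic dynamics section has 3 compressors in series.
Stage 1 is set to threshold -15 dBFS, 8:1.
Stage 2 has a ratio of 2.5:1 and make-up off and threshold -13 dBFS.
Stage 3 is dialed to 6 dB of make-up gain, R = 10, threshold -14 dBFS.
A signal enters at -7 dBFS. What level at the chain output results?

Stage 1: 8 dB above -15 dBFS, reduced 8:1 to 1 dB above → -14 dBFS.
Stage 2: below threshold (-14 ≤ -13); passes unchanged; output -14 dBFS.
Stage 3: -14 dBFS ≤ -14 dBFS, so stage 3 doesn't engage; make-up brings it to -8 dBFS.

-8 dBFS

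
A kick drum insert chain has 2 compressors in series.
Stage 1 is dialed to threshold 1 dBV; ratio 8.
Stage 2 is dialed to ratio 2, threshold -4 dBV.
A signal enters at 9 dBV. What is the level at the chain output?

Stage 1: 9 dBV is 8 dB over 1 dBV; at 8:1 that becomes 1 dB over, giving 2 dBV.
Stage 2: 2 dBV is 6 dB over -4 dBV; at 2:1 that becomes 3 dB over, giving -1 dBV.

-1 dBV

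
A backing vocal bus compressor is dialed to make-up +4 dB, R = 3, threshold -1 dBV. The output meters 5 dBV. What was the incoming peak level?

5 dBV

Before make-up, the level was 5 − 4 = 1 dBV.
That's 2 dB above the -1 dBV threshold.
Input overshoot = R × output overshoot = 6 dB → input = -1 + 6 = 5 dBV.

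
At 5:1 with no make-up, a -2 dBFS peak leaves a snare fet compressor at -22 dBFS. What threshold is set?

Input is 25 dB above T (since output overshoot × R = input overshoot: (-22 − T)·5 = -2 − T gives T = -27 dBFS).
Check: -27 + (-2 − (-27))/5 = -27 + 5 = -22 dBFS. ✓

-27 dBFS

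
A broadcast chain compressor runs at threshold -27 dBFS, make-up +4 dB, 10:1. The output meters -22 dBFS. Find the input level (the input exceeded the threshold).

Stripping the +4 dB make-up gives -26 dBFS at the gain stage.
Post-compression overshoot = -26 − (-27) = 1 dB.
Before 10:1 compression the overshoot was 1 × 10 = 10 dB, so input = -27 + 10 = -17 dBFS.

-17 dBFS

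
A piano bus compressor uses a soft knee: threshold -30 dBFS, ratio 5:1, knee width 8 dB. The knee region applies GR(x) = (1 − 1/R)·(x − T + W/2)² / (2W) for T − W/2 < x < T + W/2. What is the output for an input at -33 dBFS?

x − T + W/2 = -33 − (-30) + 4 = 1.
GR = (1 − 1/5) × 1² / 16 = 0.8 × 1 / 16 = 0.05 dB.
Output = -33 − 0.05 = -33.05 dBFS.

-33.05 dBFS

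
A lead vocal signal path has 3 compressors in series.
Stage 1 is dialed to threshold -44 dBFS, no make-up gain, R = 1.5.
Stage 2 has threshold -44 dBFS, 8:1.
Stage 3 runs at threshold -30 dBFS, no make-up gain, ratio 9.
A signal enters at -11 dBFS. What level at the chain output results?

Stage 1: overshoot 33 dB → 33/1.5 = 22 dB → -22 dBFS.
Stage 2: 22 dB above -44 dBFS, reduced 8:1 to 2.75 dB above → -41.25 dBFS.
Stage 3: -41.25 dBFS is at or below the -30 dBFS threshold — no compression; output -41.25 dBFS.

-41.25 dBFS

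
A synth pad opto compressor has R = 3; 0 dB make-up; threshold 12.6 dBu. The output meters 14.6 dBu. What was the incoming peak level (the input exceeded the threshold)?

That's 2 dB above the 12.6 dBu threshold.
Undo the ratio: input overshoot = 2 × 3 = 6 dB, giving input = 18.6 dBu.

18.6 dBu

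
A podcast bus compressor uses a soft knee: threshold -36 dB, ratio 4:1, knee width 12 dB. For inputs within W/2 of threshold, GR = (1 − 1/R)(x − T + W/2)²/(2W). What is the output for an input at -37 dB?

x − T + W/2 = -37 − (-36) + 6 = 5.
GR = (1 − 1/4) × 5² / 24 = 0.75 × 25 / 24 = 0.78125 dB.
Output = -37 − 0.78125 = -37.78125 dB.

-37.78125 dB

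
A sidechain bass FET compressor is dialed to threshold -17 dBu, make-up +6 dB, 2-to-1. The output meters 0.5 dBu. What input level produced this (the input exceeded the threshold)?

6 dBu

Remove make-up: 0.5 − 6 = -5.5 dBu.
Post-compression overshoot = -5.5 − (-17) = 11.5 dB.
Before 2:1 compression the overshoot was 11.5 × 2 = 23 dB, so input = -17 + 23 = 6 dBu.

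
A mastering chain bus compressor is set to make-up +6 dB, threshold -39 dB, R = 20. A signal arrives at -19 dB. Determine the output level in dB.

-19 dB sits 20 dB over threshold.
20:1 compression reduces that to 20/20 = 1 dB over.
So the level is -39 + 1 = -38 dB; make-up adds 6 dB, giving -32 dB.

-32 dB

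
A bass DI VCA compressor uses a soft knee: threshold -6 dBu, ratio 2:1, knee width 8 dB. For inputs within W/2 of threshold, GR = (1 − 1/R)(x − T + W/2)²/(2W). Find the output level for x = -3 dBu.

-4.53125 dBu

x − T + W/2 = -3 − (-6) + 4 = 7.
GR = (1 − 1/2) × 7² / 16 = 0.5 × 49 / 16 = 1.53125 dB.
Output = -3 − 1.53125 = -4.53125 dBu.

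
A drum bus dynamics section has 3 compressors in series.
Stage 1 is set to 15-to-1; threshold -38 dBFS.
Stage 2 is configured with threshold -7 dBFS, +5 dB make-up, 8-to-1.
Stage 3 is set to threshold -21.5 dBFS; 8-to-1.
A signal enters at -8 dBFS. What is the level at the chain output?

-31 dBFS

Stage 1: 30 dB above -38 dBFS, reduced 15:1 to 2 dB above → -36 dBFS.
Stage 2: below threshold (-36 ≤ -7); passes unchanged; make-up brings it to -31 dBFS.
Stage 3: -31 dBFS ≤ -21.5 dBFS, so stage 3 doesn't engage; output -31 dBFS.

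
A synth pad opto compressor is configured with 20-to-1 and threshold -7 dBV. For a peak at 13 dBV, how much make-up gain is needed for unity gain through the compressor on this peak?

19 dB

The peak compresses to -7 + 20/20 = -6 dBV.
To reach 13 dBV requires 13 − (-6) = 19 dB of make-up.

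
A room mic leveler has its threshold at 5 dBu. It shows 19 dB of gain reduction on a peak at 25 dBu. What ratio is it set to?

Input overshoot = 25 − 5 = 20 dB.
Output overshoot = 20 − 19 = 1 dB.
Ratio = input overshoot / output overshoot = 20 / 1 = 20.

20:1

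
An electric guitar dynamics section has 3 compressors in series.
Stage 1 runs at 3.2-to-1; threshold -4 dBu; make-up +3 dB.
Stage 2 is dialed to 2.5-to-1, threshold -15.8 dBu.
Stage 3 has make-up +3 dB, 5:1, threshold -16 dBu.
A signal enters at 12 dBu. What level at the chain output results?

Stage 1: overshoot 16 dB → 16/3.2 = 5 dB → 1 dBu; +3 dB make-up → 4 dBu.
Stage 2: overshoot 19.8 dB → 19.8/2.5 = 7.92 dB → -7.88 dBu.
Stage 3: overshoot 8.12 dB → 8.12/5 = 1.624 dB → -14.376 dBu; +3 dB make-up → -11.376 dBu.

-11.376 dBu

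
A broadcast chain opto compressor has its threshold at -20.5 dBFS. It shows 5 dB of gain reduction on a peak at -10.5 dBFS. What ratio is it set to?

Input overshoot = -10.5 − (-20.5) = 10 dB.
Output overshoot = 10 − 5 = 5 dB.
Ratio = input overshoot / output overshoot = 10 / 5 = 2.

2:1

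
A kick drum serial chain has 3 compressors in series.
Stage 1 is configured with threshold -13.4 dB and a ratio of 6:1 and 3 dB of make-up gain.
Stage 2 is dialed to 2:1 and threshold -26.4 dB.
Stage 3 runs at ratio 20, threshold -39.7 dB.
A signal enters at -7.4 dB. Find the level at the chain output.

-38.61 dB

Stage 1: -7.4 dB is 6 dB over -13.4 dB; at 6:1 that becomes 1 dB over, giving -12.4 dB; +3 dB make-up → -9.4 dB.
Stage 2: overshoot 17 dB → 17/2 = 8.5 dB → -17.9 dB.
Stage 3: 21.8 dB above -39.7 dB, reduced 20:1 to 1.09 dB above → -38.61 dB.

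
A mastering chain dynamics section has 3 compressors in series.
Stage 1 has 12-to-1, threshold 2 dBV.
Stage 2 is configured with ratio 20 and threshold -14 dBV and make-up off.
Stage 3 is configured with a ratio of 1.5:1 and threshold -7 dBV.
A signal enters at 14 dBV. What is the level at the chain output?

Stage 1: 14 dBV is 12 dB over 2 dBV; at 12:1 that becomes 1 dB over, giving 3 dBV.
Stage 2: 3 dBV is 17 dB over -14 dBV; at 20:1 that becomes 0.85 dB over, giving -13.15 dBV.
Stage 3: -13.15 dBV is at or below the -7 dBV threshold — no compression; output -13.15 dBV.

-13.15 dBV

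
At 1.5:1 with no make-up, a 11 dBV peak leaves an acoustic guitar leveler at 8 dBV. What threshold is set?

Let T be the threshold. Output overshoot = (input overshoot)/R, so 8 − T = (11 − T)/1.5.
1.5·(8 − T) = 11 − T → 0.5·T = 12 − 11 = 1.
T = 1/0.5 = 2 dBV.

2 dBV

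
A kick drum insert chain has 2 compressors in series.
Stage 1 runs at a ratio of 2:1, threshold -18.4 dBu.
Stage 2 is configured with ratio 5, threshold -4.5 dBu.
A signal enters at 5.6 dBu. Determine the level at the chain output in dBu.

Stage 1: 24 dB above -18.4 dBu, reduced 2:1 to 12 dB above → -6.4 dBu.
Stage 2: -6.4 dBu is at or below the -4.5 dBu threshold — no compression; output -6.4 dBu.

-6.4 dBu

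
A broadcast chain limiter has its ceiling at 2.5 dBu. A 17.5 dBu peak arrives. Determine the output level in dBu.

2.5 dBu

At ∞:1, everything above 2.5 dBu is held at the ceiling.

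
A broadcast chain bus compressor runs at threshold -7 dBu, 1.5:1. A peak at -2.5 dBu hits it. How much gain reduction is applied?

-2.5 dBu exceeds the threshold by 4.5 dB.
After 1.5:1 compression the overshoot becomes 4.5/1.5 = 3 dB.
GR = overshoot in − overshoot out = 4.5 − 3 = 1.5 dB.

1.5 dB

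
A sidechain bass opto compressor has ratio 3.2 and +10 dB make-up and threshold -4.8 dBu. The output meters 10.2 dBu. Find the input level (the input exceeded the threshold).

11.2 dBu

Before make-up, the level was 10.2 − 10 = 0.2 dBu.
Post-compression overshoot = 0.2 − (-4.8) = 5 dB.
Input overshoot = R × output overshoot = 16 dB → input = -4.8 + 16 = 11.2 dBu.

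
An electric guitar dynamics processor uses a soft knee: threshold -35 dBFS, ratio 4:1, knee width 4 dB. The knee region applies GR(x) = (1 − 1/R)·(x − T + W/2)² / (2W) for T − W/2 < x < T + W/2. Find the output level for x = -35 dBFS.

x − T + W/2 = -35 − (-35) + 2 = 2.
GR = (1 − 1/4) × 2² / 8 = 0.75 × 4 / 8 = 0.375 dB.
Output = -35 − 0.375 = -35.375 dBFS.

-35.375 dBFS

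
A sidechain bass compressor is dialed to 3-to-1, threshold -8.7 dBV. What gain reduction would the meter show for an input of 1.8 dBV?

7 dB

The signal is 10.5 dB above threshold.
After 3:1 compression the overshoot becomes 10.5/3 = 3.5 dB.
GR = overshoot in − overshoot out = 10.5 − 3.5 = 7 dB.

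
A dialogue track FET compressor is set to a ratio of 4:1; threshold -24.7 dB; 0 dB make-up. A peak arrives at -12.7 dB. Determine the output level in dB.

The input is 12 dB above the -24.7 dB threshold.
The 12 dB excess becomes 3 dB after 4:1 reduction.
So the level is -24.7 + 3 = -21.7 dB.

-21.7 dB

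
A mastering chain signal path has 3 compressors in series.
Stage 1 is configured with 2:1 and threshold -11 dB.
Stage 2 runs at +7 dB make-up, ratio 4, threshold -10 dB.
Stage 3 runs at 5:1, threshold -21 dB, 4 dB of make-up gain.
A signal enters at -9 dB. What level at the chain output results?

Stage 1: 2 dB above -11 dB, reduced 2:1 to 1 dB above → -10 dB.
Stage 2: below threshold (-10 ≤ -10); passes unchanged; make-up brings it to -3 dB.
Stage 3: overshoot 18 dB → 18/5 = 3.6 dB → -17.4 dB; +4 dB make-up → -13.4 dB.

-13.4 dB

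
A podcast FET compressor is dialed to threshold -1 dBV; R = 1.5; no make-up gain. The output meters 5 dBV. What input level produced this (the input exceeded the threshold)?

That's 6 dB above the -1 dBV threshold.
Before 1.5:1 compression the overshoot was 6 × 1.5 = 9 dB, so input = -1 + 9 = 8 dBV.

8 dBV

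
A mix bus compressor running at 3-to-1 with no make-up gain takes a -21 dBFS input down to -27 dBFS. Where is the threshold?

Let T be the threshold. Output overshoot = (input overshoot)/R, so -27 − T = (-21 − T)/3.
3·(-27 − T) = -21 − T → 2·T = -81 − (-21) = -60.
T = -60/2 = -30 dBFS.

-30 dBFS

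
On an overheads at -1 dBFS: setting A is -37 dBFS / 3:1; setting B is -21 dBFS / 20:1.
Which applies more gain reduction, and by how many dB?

A: overshoot 36 dB → output overshoot 12 dB → GR 24 dB.
B: overshoot 20 dB → output overshoot 1 dB → GR 19 dB.
Difference: 5 dB in favour of A.

A, by 5 dB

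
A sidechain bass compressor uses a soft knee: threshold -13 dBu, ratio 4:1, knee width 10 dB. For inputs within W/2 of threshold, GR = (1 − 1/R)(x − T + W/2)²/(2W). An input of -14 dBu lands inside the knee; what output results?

x − T + W/2 = -14 − (-13) + 5 = 4.
GR = (1 − 1/4) × 4² / 20 = 0.75 × 16 / 20 = 0.6 dB.
Output = -14 − 0.6 = -14.6 dBu.

-14.6 dBu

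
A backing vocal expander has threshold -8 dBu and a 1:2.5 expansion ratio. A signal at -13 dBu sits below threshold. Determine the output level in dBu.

-20.5 dBu

Undershoot = (-8) − (-13) = 5 dB.
At 1:2.5, that expands to 12.5 dB under threshold.
Output = -8 − 12.5 = -20.5 dBu.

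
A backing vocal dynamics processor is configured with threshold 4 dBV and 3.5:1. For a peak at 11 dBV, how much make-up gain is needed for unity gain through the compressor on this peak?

Without make-up, output = threshold + overshoot/3.5 = 4 + 2 = 6 dBV.
Gap to target: 5 dB.

5 dB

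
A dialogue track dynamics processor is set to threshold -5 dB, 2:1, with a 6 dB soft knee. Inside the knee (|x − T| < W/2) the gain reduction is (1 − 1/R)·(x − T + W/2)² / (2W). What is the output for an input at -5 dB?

x − T + W/2 = -5 − (-5) + 3 = 3.
GR = (1 − 1/2) × 3² / 12 = 0.5 × 9 / 12 = 0.375 dB.
Output = -5 − 0.375 = -5.375 dB.

-5.375 dB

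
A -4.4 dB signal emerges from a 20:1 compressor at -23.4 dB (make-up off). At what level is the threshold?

Let T be the threshold. Output overshoot = (input overshoot)/R, so -23.4 − T = (-4.4 − T)/20.
20·(-23.4 − T) = -4.4 − T → 19·T = -468 − (-4.4) = -463.6.
T = -463.6/19 = -24.4 dB.

-24.4 dB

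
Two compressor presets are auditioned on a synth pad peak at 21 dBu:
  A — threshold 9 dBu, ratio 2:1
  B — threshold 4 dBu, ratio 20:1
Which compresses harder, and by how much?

A: 12 dB over, compressed to 6 dB over, so 6 dB of GR.
B: 17 dB over, compressed to 0.85 dB over, so 16.15 dB of GR.
B reduces 10.15 dB more.

B, by 10.15 dB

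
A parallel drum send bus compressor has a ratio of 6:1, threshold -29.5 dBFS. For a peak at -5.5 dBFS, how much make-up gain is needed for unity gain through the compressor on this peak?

20 dB

Without make-up, output = threshold + overshoot/6 = -29.5 + 4 = -25.5 dBFS.
Gap to target: 20 dB.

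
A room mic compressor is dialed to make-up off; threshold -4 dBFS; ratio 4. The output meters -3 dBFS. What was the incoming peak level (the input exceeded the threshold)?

That's 1 dB above the -4 dBFS threshold.
Undo the ratio: input overshoot = 1 × 4 = 4 dB, giving input = 0 dBFS.

0 dBFS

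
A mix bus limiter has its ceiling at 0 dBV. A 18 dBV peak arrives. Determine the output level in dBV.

0 dBV

The limiter clamps the peak to its 0 dBV ceiling.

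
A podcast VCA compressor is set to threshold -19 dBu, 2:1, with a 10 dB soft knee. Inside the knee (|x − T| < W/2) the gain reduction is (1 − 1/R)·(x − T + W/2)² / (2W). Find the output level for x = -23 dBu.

x − T + W/2 = -23 − (-19) + 5 = 1.
GR = (1 − 1/2) × 1² / 20 = 0.5 × 1 / 20 = 0.025 dB.
Output = -23 − 0.025 = -23.025 dBu.

-23.025 dBu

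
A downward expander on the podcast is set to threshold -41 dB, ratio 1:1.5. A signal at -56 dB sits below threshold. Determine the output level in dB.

Undershoot = (-41) − (-56) = 15 dB.
At 1:1.5, that expands to 22.5 dB under threshold.
Output = -41 − 22.5 = -63.5 dB.

-63.5 dB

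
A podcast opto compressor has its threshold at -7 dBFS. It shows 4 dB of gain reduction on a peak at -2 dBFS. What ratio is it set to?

Input overshoot = -2 − (-7) = 5 dB.
Output overshoot = 5 − 4 = 1 dB.
Ratio = input overshoot / output overshoot = 5 / 1 = 5.

5:1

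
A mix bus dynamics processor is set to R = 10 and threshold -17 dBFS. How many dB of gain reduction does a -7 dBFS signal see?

9 dB

Overshoot = -7 − (-17) = 10 dB.
A 10:1 ratio leaves 1 dB of that excess.
GR = overshoot in − overshoot out = 10 − 1 = 9 dB.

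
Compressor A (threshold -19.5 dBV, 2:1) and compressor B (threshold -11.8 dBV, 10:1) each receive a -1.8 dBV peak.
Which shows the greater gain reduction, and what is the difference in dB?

B, by 0.15 dB

A: 17.7 dB over, compressed to 8.85 dB over, so 8.85 dB of GR.
B: 10 dB over, compressed to 1 dB over, so 9 dB of GR.
B reduces 0.15 dB more.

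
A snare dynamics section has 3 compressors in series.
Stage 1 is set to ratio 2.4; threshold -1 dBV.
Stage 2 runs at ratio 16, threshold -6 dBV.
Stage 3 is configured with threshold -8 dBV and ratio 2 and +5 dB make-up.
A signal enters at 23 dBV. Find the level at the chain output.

-1.53125 dBV

Stage 1: overshoot 24 dB → 24/2.4 = 10 dB → 9 dBV.
Stage 2: 15 dB above -6 dBV, reduced 16:1 to 0.9375 dB above → -5.0625 dBV.
Stage 3: overshoot 2.9375 dB → 2.9375/2 = 1.46875 dB → -6.53125 dBV; +5 dB make-up → -1.53125 dBV.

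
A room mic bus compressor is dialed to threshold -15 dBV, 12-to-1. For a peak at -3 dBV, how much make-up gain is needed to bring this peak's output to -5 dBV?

Overshoot 12 dB → 12/12 = 1 dB after compression, so the compressed level is -15 + 1 = -14 dBV.
Make-up = target − compressed = -5 − (-14) = 9 dB.

9 dB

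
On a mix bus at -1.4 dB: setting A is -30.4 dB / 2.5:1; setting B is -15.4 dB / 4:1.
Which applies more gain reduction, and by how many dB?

A: overshoot 29 dB → output overshoot 11.6 dB → GR 17.4 dB.
B: overshoot 14 dB → output overshoot 3.5 dB → GR 10.5 dB.
A reduces 6.9 dB more.

A, by 6.9 dB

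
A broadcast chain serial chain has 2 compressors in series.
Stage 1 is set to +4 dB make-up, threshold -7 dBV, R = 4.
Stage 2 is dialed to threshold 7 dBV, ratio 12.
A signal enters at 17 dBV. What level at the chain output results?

3 dBV

Stage 1: 17 dBV is 24 dB over -7 dBV; at 4:1 that becomes 6 dB over, giving -1 dBV; +4 dB make-up → 3 dBV.
Stage 2: 3 dBV is at or below the 7 dBV threshold — no compression; output 3 dBV.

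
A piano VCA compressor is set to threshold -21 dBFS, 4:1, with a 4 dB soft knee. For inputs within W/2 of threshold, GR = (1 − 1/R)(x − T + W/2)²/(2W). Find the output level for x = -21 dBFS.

x − T + W/2 = -21 − (-21) + 2 = 2.
GR = (1 − 1/4) × 2² / 8 = 0.75 × 4 / 8 = 0.375 dB.
Output = -21 − 0.375 = -21.375 dBFS.

-21.375 dBFS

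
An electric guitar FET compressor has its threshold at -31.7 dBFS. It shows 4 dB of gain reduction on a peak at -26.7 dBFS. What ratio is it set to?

Input overshoot = -26.7 − (-31.7) = 5 dB.
Output overshoot = 5 − 4 = 1 dB.
Ratio = input overshoot / output overshoot = 5 / 1 = 5.

5:1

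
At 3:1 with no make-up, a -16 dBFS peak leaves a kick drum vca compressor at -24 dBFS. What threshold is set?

-28 dBFS

Let T be the threshold. Output overshoot = (input overshoot)/R, so -24 − T = (-16 − T)/3.
3·(-24 − T) = -16 − T → 2·T = -72 − (-16) = -56.
T = -56/2 = -28 dBFS.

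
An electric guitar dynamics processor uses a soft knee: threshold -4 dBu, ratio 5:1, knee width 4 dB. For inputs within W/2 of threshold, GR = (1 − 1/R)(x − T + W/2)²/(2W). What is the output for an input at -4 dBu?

-4.4 dBu

x − T + W/2 = -4 − (-4) + 2 = 2.
GR = (1 − 1/5) × 2² / 8 = 0.8 × 4 / 8 = 0.4 dB.
Output = -4 − 0.4 = -4.4 dBu.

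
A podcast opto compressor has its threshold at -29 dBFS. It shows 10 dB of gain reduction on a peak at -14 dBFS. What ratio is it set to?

Input overshoot = -14 − (-29) = 15 dB.
Output overshoot = 15 − 10 = 5 dB.
Ratio = input overshoot / output overshoot = 15 / 5 = 3.

3:1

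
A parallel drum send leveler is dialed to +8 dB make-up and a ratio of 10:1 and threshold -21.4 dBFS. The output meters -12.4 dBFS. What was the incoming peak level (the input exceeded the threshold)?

-11.4 dBFS

Remove make-up: -12.4 − 8 = -20.4 dBFS.
Post-compression overshoot = -20.4 − (-21.4) = 1 dB.
Before 10:1 compression the overshoot was 1 × 10 = 10 dB, so input = -21.4 + 10 = -11.4 dBFS.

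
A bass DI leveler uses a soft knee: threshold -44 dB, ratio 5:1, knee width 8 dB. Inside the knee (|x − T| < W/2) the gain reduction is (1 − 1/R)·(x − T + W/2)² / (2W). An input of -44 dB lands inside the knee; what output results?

x − T + W/2 = -44 − (-44) + 4 = 4.
GR = (1 − 1/5) × 4² / 16 = 0.8 × 16 / 16 = 0.8 dB.
Output = -44 − 0.8 = -44.8 dB.

-44.8 dB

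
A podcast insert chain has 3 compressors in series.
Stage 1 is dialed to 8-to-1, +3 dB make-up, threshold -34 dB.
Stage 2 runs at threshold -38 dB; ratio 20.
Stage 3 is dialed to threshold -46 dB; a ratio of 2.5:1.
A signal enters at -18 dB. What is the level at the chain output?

-42.62 dB

Stage 1: -18 dB is 16 dB over -34 dB; at 8:1 that becomes 2 dB over, giving -32 dB; +3 dB make-up → -29 dB.
Stage 2: -29 dB is 9 dB over -38 dB; at 20:1 that becomes 0.45 dB over, giving -37.55 dB.
Stage 3: 8.45 dB above -46 dB, reduced 2.5:1 to 3.38 dB above → -42.62 dB.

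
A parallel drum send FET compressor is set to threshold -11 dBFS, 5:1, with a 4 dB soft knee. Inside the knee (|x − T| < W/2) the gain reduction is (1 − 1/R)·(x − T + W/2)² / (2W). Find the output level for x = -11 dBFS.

x − T + W/2 = -11 − (-11) + 2 = 2.
GR = (1 − 1/5) × 2² / 8 = 0.8 × 4 / 8 = 0.4 dB.
Output = -11 − 0.4 = -11.4 dBFS.

-11.4 dBFS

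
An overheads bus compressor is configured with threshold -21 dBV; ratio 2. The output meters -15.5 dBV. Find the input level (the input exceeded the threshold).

The compressed level sits -15.5 − (-21) = 5.5 dB over threshold.
Before 2:1 compression the overshoot was 5.5 × 2 = 11 dB, so input = -21 + 11 = -10 dBV.

-10 dBV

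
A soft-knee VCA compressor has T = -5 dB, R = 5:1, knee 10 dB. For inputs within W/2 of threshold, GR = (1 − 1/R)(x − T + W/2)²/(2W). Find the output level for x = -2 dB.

x − T + W/2 = -2 − (-5) + 5 = 8.
GR = (1 − 1/5) × 8² / 20 = 0.8 × 64 / 20 = 2.56 dB.
Output = -2 − 2.56 = -4.56 dB.

-4.56 dB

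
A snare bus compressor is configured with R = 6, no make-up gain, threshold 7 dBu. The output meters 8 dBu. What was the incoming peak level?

Post-compression overshoot = 8 − 7 = 1 dB.
Before 6:1 compression the overshoot was 1 × 6 = 6 dB, so input = 7 + 6 = 13 dBu.

13 dBu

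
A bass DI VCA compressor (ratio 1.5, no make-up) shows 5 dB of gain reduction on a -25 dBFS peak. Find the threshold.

-40 dBFS

Input is 15 dB above T (since output overshoot × R = input overshoot: (-30 − T)·1.5 = -25 − T gives T = -40 dBFS).
Check: -40 + (-25 − (-40))/1.5 = -40 + 10 = -30 dBFS. ✓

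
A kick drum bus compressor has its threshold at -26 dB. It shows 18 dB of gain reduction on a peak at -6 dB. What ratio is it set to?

Input overshoot = -6 − (-26) = 20 dB.
Output overshoot = 20 − 18 = 2 dB.
Ratio = input overshoot / output overshoot = 20 / 2 = 10.

10:1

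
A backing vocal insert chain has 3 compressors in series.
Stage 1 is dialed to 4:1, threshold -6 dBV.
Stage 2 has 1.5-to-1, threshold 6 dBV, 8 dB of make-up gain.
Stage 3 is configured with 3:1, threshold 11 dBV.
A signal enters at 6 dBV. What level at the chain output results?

5 dBV

Stage 1: overshoot 12 dB → 12/4 = 3 dB → -3 dBV.
Stage 2: below threshold (-3 ≤ 6); passes unchanged; make-up brings it to 5 dBV.
Stage 3: 5 dBV ≤ 11 dBV, so stage 3 doesn't engage; output 5 dBV.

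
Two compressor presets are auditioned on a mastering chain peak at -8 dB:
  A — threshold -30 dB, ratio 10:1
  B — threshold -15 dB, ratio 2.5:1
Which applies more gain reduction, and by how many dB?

A, by 15.6 dB

A: overshoot 22 dB → output overshoot 2.2 dB → GR 19.8 dB.
B: overshoot 7 dB → output overshoot 2.8 dB → GR 4.2 dB.
A applies 15.6 dB more gain reduction.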